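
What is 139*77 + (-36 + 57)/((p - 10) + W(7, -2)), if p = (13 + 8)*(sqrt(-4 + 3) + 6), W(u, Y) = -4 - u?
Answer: 278283/26 - I/26 ≈ 10703.0 - 0.038462*I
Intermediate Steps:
p = 126 + 21*I (p = 21*(sqrt(-1) + 6) = 21*(I + 6) = 21*(6 + I) = 126 + 21*I ≈ 126.0 + 21.0*I)
139*77 + (-36 + 57)/((p - 10) + W(7, -2)) = 139*77 + (-36 + 57)/(((126 + 21*I) - 10) + (-4 - 1*7)) = 10703 + 21/((116 + 21*I) + (-4 - 7)) = 10703 + 21/((116 + 21*I) - 11) = 10703 + 21/(105 + 21*I) = 10703 + 21*((105 - 21*I)/11466) = 10703 + (105 - 21*I)/546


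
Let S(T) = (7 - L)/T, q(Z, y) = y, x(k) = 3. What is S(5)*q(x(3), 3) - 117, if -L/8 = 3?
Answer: -492/5 ≈ -98.400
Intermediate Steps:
L = -24 (L = -8*3 = -24)
S(T) = 31/T (S(T) = (7 - 1*(-24))/T = (7 + 24)/T = 31/T)
S(5)*q(x(3), 3) - 117 = (31/5)*3 - 117 = 93/5 - 117 = -492/5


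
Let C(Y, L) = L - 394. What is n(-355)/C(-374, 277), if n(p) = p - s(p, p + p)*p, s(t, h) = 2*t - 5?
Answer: 254180/117 ≈ 2172.5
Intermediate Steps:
s(t, h) = -5 + 2*t
C(Y, L) = -394 + L
n(p) = p - p*(-5 + 2*p) (n(p) = p - (-5 + 2*p)*p = p - p*(-5 + 2*p))
n(-355)/C(-374, 277) = (2*(-355)*(3 - 1*(-355)))/(-394 + 277) = (2*(-355)*(3 + 355))/(-117) = (2*(-355)*358)*(-1/117) = -254180*(-1/117) = 254180/117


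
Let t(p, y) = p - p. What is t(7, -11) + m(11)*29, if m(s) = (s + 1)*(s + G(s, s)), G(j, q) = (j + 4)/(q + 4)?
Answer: 4176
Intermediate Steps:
G(j, q) = (4 + j)/(4 + q)
m(s) = (1 + s)² (m(s) = (s + 1)*(s + (4 + s)/(4 + s)) = (1 + s)*(s + 1) = (1 + s)*(1 + s) = (1 + s)²)
t(p, y) = 0
t(7, -11) + m(11)*29 = 0 + (1 + 11² + 2*11)*29 = 0 + (1 + 121 + 22)*29 = 0 + 144*29 = 0 + 4176 = 4176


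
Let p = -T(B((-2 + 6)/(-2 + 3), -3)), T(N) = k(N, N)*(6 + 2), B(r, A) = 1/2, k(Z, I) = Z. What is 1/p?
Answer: -1/4 ≈ -0.25000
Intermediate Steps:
B(r, A) = 1/2
T(N) = 8*N (T(N) = N*(6 + 2) = N*8 = 8*N)
p = -4 (p = -8/2 = -1*4 = -4)
1/p = 1/(-4) = -1/4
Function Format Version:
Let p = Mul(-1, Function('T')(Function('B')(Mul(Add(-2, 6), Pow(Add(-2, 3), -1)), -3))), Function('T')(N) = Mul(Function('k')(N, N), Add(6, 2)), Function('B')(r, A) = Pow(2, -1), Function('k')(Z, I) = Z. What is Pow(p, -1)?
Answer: Rational(-1, 4) ≈ -0.25000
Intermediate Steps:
Function('B')(r, A) = Rational(1, 2)
Function('T')(N) = Mul(8, N) (Function('T')(N) = Mul(N, Add(6, 2)) = Mul(N, 8) = Mul(8, N))
p = -4 (p = Mul(-1, Mul(8, Rational(1, 2))) = Mul(-1, 4) = -4)
Pow(p, -1) = Pow(-4, -1) = Rational(-1, 4)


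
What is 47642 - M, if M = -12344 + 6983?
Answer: 53003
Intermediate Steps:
M = -5361
47642 - M = 47642 - 1*(-5361) = 47642 + 5361 = 53003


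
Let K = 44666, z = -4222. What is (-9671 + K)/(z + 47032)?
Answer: 2333/2854 ≈ 0.81745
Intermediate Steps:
(-9671 + K)/(z + 47032) = (-9671 + 44666)/(-4222 + 47032) = 34995/42810 = 34995*(1/42810) = 2333/2854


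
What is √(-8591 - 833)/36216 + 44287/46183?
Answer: 44287/46183 + I*√589/9054 ≈ 0.95895 + 0.0026805*I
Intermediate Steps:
√(-8591 - 833)/36216 + 44287/46183 = √(-9424)*(1/36216) + 44287*(1/46183) = (4*I*√589)*(1/36216) + 44287/46183 = I*√589/9054 + 44287/46183 = 44287/46183 + I*√589/9054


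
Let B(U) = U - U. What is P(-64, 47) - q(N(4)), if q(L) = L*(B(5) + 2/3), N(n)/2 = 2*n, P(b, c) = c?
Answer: 109/3 ≈ 36.333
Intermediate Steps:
B(U) = 0
N(n) = 4*n (N(n) = 2*(2*n) = 4*n)
q(L) = 2*L/3 (q(L) = L*(0 + 2/3) = L*(0 + 2*(⅓)) = L*(0 + ⅔) = L*(⅔) = 2*L/3)
P(-64, 47) - q(N(4)) = 47 - 2*4*4/3 = 47 - 2*16/3 = 47 - 1*32/3 = 47 - 32/3 = 109/3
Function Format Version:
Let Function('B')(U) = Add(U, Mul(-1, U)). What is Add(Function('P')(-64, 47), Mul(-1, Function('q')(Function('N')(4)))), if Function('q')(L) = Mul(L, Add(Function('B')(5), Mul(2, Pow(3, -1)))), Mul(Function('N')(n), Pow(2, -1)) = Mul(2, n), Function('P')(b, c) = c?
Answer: Rational(109, 3) ≈ 36.333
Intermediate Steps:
Function('B')(U) = 0
Function('N')(n) = Mul(4, n) (Function('N')(n) = Mul(2, Mul(2, n)) = Mul(4, n))
Function('q')(L) = Mul(Rational(2, 3), L) (Function('q')(L) = Mul(L, Add(0, Mul(2, Pow(3, -1)))) = Mul(L, Add(0, Mul(2, Rational(1, 3)))) = Mul(L, Add(0, Rational(2, 3))) = Mul(L, Rational(2, 3)) = Mul(Rational(2, 3), L))
Add(Function('P')(-64, 47), Mul(-1, Function('q')(Function('N')(4)))) = Add(47, Mul(-1, Mul(Rational(2, 3), Mul(4, 4)))) = Add(47, Mul(-1, Mul(Rational(2, 3), 16))) = Add(47, Mul(-1, Rational(32, 3))) = Add(47, Rational(-32, 3)) = Rational(109, 3)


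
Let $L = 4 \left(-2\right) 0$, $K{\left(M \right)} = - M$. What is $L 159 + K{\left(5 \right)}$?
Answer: $-5$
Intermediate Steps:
$L = 0$ ($L = \left(-8\right) 0 = 0$)
$L 159 + K{\left(5 \right)} = 0 \cdot 159 - 5 = 0 - 5 = -5$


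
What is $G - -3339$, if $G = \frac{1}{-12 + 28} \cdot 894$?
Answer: $\frac{27159}{8} \approx 3394.9$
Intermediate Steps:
$G = \frac{447}{8}$ ($G = \frac{1}{16} \cdot 894 = \frac{447}{8} \approx 55.875$)
$G - -3339 = \frac{447}{8} - -3339 = \frac{447}{8} + 3339 = \frac{27159}{8}$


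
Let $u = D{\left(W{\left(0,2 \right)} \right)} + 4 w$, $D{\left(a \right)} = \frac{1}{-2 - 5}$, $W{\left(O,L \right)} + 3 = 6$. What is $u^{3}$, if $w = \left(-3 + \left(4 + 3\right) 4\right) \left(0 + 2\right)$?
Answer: $\frac{2738124199}{343} \approx 7.9829 \cdot 10^{6}$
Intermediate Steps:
$W{\left(O,L \right)} = 3$ ($W{\left(O,L \right)} = -3 + 6 = 3$)
$D{\left(a \right)} = - \frac{1}{7}$ ($D{\left(a \right)} = \frac{1}{-7} = - \frac{1}{7}$)
$w = 50$ ($w = \left(-3 + 7 \cdot 4\right) 2 = \left(-3 + 28\right) 2 = 25 \cdot 2 = 50$)
$u = \frac{1399}{7}$ ($u = - \frac{1}{7} + 4 \cdot 50 = - \frac{1}{7} + 200 = \frac{1399}{7} \approx 199.86$)
$u^{3} = \left(\frac{1399}{7}\right)^{3} = \frac{2738124199}{343}$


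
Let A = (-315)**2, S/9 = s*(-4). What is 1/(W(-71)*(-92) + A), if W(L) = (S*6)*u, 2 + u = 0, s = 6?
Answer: -1/139239 ≈ -7.1819e-6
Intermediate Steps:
S = -216 (S = 9*(6*(-4)) = 9*(-24) = -216)
A = 99225
u = -2 (u = -2 + 0 = -2)
W(L) = 2592 (W(L) = -216*6*(-2) = -1296*(-2) = 2592)
1/(W(-71)*(-92) + A) = 1/(2592*(-92) + 99225) = 1/(-238464 + 99225) = 1/(-139239) = -1/139239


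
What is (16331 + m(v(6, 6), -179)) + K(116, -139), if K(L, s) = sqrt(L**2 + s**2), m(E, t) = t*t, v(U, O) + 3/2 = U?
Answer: 48372 + sqrt(32777) ≈ 48553.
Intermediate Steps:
v(U, O) = -3/2 + U
m(E, t) = t**2
(16331 + m(v(6, 6), -179)) + K(116, -139) = (16331 + (-179)**2) + sqrt(116**2 + (-139)**2) = (16331 + 32041) + sqrt(13456 + 19321) = 48372 + sqrt(32777)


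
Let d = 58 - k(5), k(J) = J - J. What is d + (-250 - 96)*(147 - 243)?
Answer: 33274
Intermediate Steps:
k(J) = 0
d = 58 (d = 58 - 1*0 = 58 + 0 = 58)
d + (-250 - 96)*(147 - 243) = 58 + (-250 - 96)*(147 - 243) = 58 - 346*(-96) = 58 + 33216 = 33274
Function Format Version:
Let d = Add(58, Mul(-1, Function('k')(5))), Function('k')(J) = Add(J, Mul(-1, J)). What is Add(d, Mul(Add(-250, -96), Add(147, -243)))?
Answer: 33274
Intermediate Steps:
Function('k')(J) = 0
d = 58 (d = Add(58, Mul(-1, 0)) = Add(58, 0) = 58)
Add(d, Mul(Add(-250, -96), Add(147, -243))) = Add(58, Mul(Add(-250, -96), Add(147, -243))) = Add(58, Mul(-346, -96)) = Add(58, 33216) = 33274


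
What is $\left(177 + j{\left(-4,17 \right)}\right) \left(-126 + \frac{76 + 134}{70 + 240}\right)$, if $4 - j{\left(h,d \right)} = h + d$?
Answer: $- \frac{652680}{31} \approx -21054.0$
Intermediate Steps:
$j{\left(h,d \right)} = 4 - d - h$ ($j{\left(h,d \right)} = 4 - \left(h + d\right) = 4 - \left(d + h\right) = 4 - d - h$)
$\left(177 + j{\left(-4,17 \right)}\right) \left(-126 + \frac{76 + 134}{70 + 240}\right) = \left(177 - 9\right) \left(-126 + \frac{76 + 134}{70 + 240}\right) = \left(177 + \left(4 - 17 + 4\right)\right) \left(-126 + \frac{210}{310}\right) = \left(177 - 9\right) \left(-126 + 210 \cdot \frac{1}{310}\right) = 168 \left(-126 + \frac{21}{31}\right) = 168 \left(- \frac{3885}{31}\right) = - \frac{652680}{31}$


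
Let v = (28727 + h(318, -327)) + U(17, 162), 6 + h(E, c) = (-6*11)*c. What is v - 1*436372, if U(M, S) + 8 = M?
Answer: -386060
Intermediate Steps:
U(M, S) = -8 + M
h(E, c) = -6 - 66*c (h(E, c) = -6 + (-6*11)*c = -6 - 66*c)
v = 50312 (v = (28727 + (-6 - 66*(-327))) + (-8 + 17) = (28727 + (-6 + 21582)) + 9 = (28727 + 21576) + 9 = 50303 + 9 = 50312)
v - 1*436372 = 50312 - 1*436372 = 50312 - 436372 = -386060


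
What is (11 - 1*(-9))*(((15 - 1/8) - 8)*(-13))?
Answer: -3575/2 ≈ -1787.5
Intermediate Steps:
(11 - 1*(-9))*(((15 - 1/8) - 8)*(-13)) = (11 + 9)*(((15 - 1*⅛) - 8)*(-13)) = 20*(((15 - ⅛) - 8)*(-13)) = 20*((119/8 - 8)*(-13)) = 20*((55/8)*(-13)) = 20*(-715/8) = -3575/2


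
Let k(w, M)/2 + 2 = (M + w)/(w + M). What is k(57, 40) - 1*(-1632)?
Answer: 1630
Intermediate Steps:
k(w, M) = -2 (k(w, M) = -4 + 2*((M + w)/(w + M)) = -4 + 2*((M + w)/(M + w)) = -4 + 2*1 = -4 + 2 = -2)
k(57, 40) - 1*(-1632) = -2 - 1*(-1632) = -2 + 1632 = 1630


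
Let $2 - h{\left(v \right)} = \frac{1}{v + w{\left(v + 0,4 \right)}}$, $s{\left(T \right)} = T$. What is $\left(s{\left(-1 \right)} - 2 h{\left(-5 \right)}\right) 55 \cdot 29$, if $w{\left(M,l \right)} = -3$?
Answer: $- \frac{33495}{4} \approx -8373.8$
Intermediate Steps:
$h{\left(v \right)} = 2 - \frac{1}{-3 + v}$ ($h{\left(v \right)} = 2 - \frac{1}{v - 3} = 2 - \frac{1}{-3 + v}$)
$\left(s{\left(-1 \right)} - 2 h{\left(-5 \right)}\right) 55 \cdot 29 = \left(-1 - 2 \frac{-7 + 2 \left(-5\right)}{-3 - 5}\right) 55 \cdot 29 = \left(-1 - 2 \frac{-7 - 10}{-8}\right) 55 \cdot 29 = \left(-1 - 2 \left(\left(- \frac{1}{8}\right) \left(-17\right)\right)\right) 55 \cdot 29 = \left(-1 - \frac{17}{4}\right) 55 \cdot 29 = \left(- \frac{21}{4}\right) 55 \cdot 29 = \left(- \frac{1155}{4}\right) 29 = - \frac{33495}{4}$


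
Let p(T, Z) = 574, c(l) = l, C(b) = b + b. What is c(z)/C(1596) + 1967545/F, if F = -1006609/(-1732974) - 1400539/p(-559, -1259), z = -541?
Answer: -44632859258369449/55324653250776 ≈ -806.74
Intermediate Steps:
C(b) = 2*b
F = -86661424265/35525967 (F = -1006609/(-1732974) - 1400539/574 = -1006609*(-1/1732974) - 1400539*1/574 = 1006609/1732974 - 200077/82 = -86661424265/35525967 ≈ -2439.4)
c(z)/C(1596) + 1967545/F = -541/(2*1596) + 1967545/(-86661424265/35525967) = -541/3192 + 1967545*(-35525967/86661424265) = -541*1/3192 - 13979787748203/17332284853 = -541/3192 - 13979787748203/17332284853 = -44632859258369449/55324653250776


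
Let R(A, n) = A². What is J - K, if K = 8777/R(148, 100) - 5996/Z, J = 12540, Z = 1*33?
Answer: 9195360023/722832 ≈ 12721.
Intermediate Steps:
Z = 33
K = -131046743/722832 (K = 8777/(148²) - 5996/33 = 8777/21904 - 5996*1/33 = 8777*(1/21904) - 5996/33 = 8777/21904 - 5996/33 = -131046743/722832 ≈ -181.30)
J - K = 12540 - 1*(-131046743/722832) = 12540 + 131046743/722832 = 9195360023/722832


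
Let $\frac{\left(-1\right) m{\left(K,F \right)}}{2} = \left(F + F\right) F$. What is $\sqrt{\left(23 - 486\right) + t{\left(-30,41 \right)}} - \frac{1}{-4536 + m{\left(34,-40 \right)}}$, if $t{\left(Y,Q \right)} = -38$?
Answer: $\frac{1}{10936} + i \sqrt{501} \approx 9.1441 \cdot 10^{-5} + 22.383 i$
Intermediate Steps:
$m{\left(K,F \right)} = - 4 F^{2}$ ($m{\left(K,F \right)} = - 2 \left(F + F\right) F = - 2 \cdot 2 F F = - 2 \cdot 2 F^{2} = - 4 F^{2}$)
$\sqrt{\left(23 - 486\right) + t{\left(-30,41 \right)}} - \frac{1}{-4536 + m{\left(34,-40 \right)}} = \sqrt{\left(23 - 486\right) - 38} - \frac{1}{-4536 - 4 \left(-40\right)^{2}} = \sqrt{\left(23 - 486\right) - 38} - \frac{1}{-4536 - 6400} = \sqrt{-463 - 38} - \frac{1}{-4536 - 6400} = \sqrt{-501} - \frac{1}{-10936} = i \sqrt{501} - - \frac{1}{10936} = i \sqrt{501} + \frac{1}{10936} = \frac{1}{10936} + i \sqrt{501}$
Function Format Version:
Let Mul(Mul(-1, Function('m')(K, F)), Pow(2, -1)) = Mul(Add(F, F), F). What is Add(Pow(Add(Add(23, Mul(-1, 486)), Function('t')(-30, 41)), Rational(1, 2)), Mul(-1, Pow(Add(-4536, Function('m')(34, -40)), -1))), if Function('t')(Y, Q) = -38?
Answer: Add(Rational(1, 10936), Mul(I, Pow(501, Rational(1, 2)))) ≈ Add(9.1441e-5, Mul(22.383, I))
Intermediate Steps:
Function('m')(K, F) = Mul(-4, Pow(F, 2)) (Function('m')(K, F) = Mul(-2, Mul(Add(F, F), F)) = Mul(-2, Mul(Mul(2, F), F)) = Mul(-2, Mul(2, Pow(F, 2))) = Mul(-4, Pow(F, 2)))
Add(Pow(Add(Add(23, Mul(-1, 486)), Function('t')(-30, 41)), Rational(1, 2)), Mul(-1, Pow(Add(-4536, Function('m')(34, -40)), -1))) = Add(Pow(Add(Add(23, Mul(-1, 486)), -38), Rational(1, 2)), Mul(-1, Pow(Add(-4536, Mul(-4, Pow(-40, 2))), -1))) = Add(Pow(Add(Add(23, -486), -38), Rational(1, 2)), Mul(-1, Pow(Add(-4536, Mul(-4, 1600)), -1))) = Add(Pow(Add(-463, -38), Rational(1, 2)), Mul(-1, Pow(Add(-4536, -6400), -1))) = Add(Pow(-501, Rational(1, 2)), Mul(-1, Pow(-10936, -1))) = Add(Mul(I, Pow(501, Rational(1, 2))), Mul(-1, Rational(-1, 10936))) = Add(Mul(I, Pow(501, Rational(1, 2))), Rational(1, 10936)) = Add(Rational(1, 10936), Mul(I, Pow(501, Rational(1, 2))))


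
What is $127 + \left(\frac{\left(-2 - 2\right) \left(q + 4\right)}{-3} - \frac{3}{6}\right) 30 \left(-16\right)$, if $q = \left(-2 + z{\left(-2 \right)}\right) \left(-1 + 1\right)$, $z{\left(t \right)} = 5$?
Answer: $-2193$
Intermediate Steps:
$q = 0$ ($q = \left(-2 + 5\right) \left(-1 + 1\right) = 3 \cdot 0 = 0$)
$127 + \left(\frac{\left(-2 - 2\right) \left(q + 4\right)}{-3} - \frac{3}{6}\right) 30 \left(-16\right) = 127 + \left(\frac{\left(-2 - 2\right) \left(0 + 4\right)}{-3} - \frac{3}{6}\right) 30 \left(-16\right) = 127 + \left(\left(-4\right) 4 \left(- \frac{1}{3}\right) - \frac{1}{2}\right) 30 \left(-16\right) = 127 + \left(\left(-16\right) \left(- \frac{1}{3}\right) - \frac{1}{2}\right) 30 \left(-16\right) = 127 + \left(\frac{16}{3} - \frac{1}{2}\right) 30 \left(-16\right) = 127 + \frac{29}{6} \cdot 30 \left(-16\right) = 127 + 145 \left(-16\right) = 127 - 2320 = -2193$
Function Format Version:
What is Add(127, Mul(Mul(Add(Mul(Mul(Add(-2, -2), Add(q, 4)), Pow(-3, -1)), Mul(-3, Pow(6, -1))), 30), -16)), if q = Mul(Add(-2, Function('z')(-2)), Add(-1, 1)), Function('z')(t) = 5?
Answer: -2193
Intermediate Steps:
q = 0 (q = Mul(Add(-2, 5), Add(-1, 1)) = Mul(3, 0) = 0)
Add(127, Mul(Mul(Add(Mul(Mul(Add(-2, -2), Add(q, 4)), Pow(-3, -1)), Mul(-3, Pow(6, -1))), 30), -16)) = Add(127, Mul(Mul(Add(Mul(Mul(Add(-2, -2), Add(0, 4)), Pow(-3, -1)), Mul(-3, Pow(6, -1))), 30), -16)) = Add(127, Mul(Mul(Add(Mul(Mul(-4, 4), Rational(-1, 3)), Mul(-3, Rational(1, 6))), 30), -16)) = Add(127, Mul(Mul(Add(Mul(-16, Rational(-1, 3)), Rational(-1, 2)), 30), -16)) = Add(127, Mul(Mul(Add(Rational(16, 3), Rational(-1, 2)), 30), -16)) = Add(127, Mul(Mul(Rational(29, 6), 30), -16)) = Add(127, Mul(145, -16)) = Add(127, -2320) = -2193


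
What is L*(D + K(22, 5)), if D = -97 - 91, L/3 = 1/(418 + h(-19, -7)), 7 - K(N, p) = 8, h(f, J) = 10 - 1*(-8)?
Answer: -567/436 ≈ -1.3005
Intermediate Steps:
h(f, J) = 18 (h(f, J) = 10 + 8 = 18)
K(N, p) = -1 (K(N, p) = 7 - 1*8 = 7 - 8 = -1)
L = 3/436 (L = 3/(418 + 18) = 3/436 ≈ 0.0068807)
D = -188
L*(D + K(22, 5)) = 3*(-188 - 1)/436 = (3/436)*(-189) = -567/436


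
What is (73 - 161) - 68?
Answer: -156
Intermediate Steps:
(73 - 161) - 68 = -88 - 68 = -156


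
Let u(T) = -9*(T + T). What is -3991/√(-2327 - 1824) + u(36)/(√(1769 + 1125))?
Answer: -324*√2894/1447 + 3991*I*√4151/4151 ≈ -12.046 + 61.945*I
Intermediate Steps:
u(T) = -18*T
-3991/√(-2327 - 1824) + u(36)/(√(1769 + 1125)) = -3991/√(-2327 - 1824) + (-18*36)/(√(1769 + 1125)) = -3991*(-I*√4151/4151) - 648*√2894/2894 = -3991*(-I*√4151/4151) - 324*√2894/1447 = -(-3991)*I*√4151/4151 - 324*√2894/1447 = 3991*I*√4151/4151 - 324*√2894/1447 = -324*√2894/1447 + 3991*I*√4151/4151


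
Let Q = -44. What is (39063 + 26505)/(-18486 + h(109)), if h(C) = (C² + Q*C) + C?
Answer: -5464/941 ≈ -5.8066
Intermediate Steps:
h(C) = C² - 43*C (h(C) = (C² - 44*C) + C = C² - 43*C)
(39063 + 26505)/(-18486 + h(109)) = (39063 + 26505)/(-18486 + 109*(-43 + 109)) = 65568/(-18486 + 109*66) = 65568/(-18486 + 7194) = 65568/(-11292) = 65568*(-1/11292) = -5464/941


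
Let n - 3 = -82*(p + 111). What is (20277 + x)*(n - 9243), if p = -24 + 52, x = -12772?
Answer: -154888190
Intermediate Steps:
p = 28
n = -11395 (n = 3 - 82*(28 + 111) = 3 - 82*139 = 3 - 11398 = -11395)
(20277 + x)*(n - 9243) = (20277 - 12772)*(-11395 - 9243) = 7505*(-20638) = -154888190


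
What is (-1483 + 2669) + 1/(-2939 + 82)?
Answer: 3388401/2857 ≈ 1186.0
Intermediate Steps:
(-1483 + 2669) + 1/(-2939 + 82) = 1186 + 1/(-2857) = 1186 - 1/2857 = 3388401/2857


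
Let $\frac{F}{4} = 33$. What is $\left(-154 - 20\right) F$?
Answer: $-22968$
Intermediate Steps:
$F = 132$ ($F = 4 \cdot 33 = 132$)
$\left(-154 - 20\right) F = \left(-154 - 20\right) 132 = \left(-174\right) 132 = -22968$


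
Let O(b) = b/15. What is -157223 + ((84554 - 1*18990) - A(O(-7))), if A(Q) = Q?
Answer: -1374878/15 ≈ -91659.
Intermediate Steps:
O(b) = b/15 (O(b) = b*(1/15) = b/15)
-157223 + ((84554 - 1*18990) - A(O(-7))) = -157223 + ((84554 - 1*18990) - (-7)/15) = -157223 + ((84554 - 18990) - 1*(-7/15)) = -157223 + (65564 + 7/15) = -157223 + 983467/15 = -1374878/15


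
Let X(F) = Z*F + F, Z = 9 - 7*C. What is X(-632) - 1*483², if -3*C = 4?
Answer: -736523/3 ≈ -2.4551e+5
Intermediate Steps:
C = -4/3 (C = -⅓*4 = -4/3 ≈ -1.3333)
Z = 55/3 (Z = 9 - 7*(-4/3) = 9 + 28/3 = 55/3 ≈ 18.333)
X(F) = 58*F/3 (X(F) = 55*F/3 + F = 58*F/3)
X(-632) - 1*483² = (58/3)*(-632) - 1*483² = -36656/3 - 1*233289 = -36656/3 - 233289 = -736523/3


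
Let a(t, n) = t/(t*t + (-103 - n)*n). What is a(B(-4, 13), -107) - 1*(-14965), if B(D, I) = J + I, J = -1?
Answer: 1062512/71 ≈ 14965.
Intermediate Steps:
B(D, I) = -1 + I
a(t, n) = t/(t² + n*(-103 - n))
a(B(-4, 13), -107) - 1*(-14965) = (-1 + 13)/((-1 + 13)² - 1*(-107)² - 103*(-107)) - 1*(-14965) = 12/(12² - 1*11449 + 11021) + 14965 = 12/(144 - 11449 + 11021) + 14965 = 12/(-284) + 14965 = 12*(-1/284) + 14965 = -3/71 + 14965 = 1062512/71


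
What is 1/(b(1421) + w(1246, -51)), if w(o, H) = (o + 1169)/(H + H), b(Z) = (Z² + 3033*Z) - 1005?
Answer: 34/215155581 ≈ 1.5803e-7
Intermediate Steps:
b(Z) = -1005 + Z² + 3033*Z
w(o, H) = (1169 + o)/(2*H) (w(o, H) = (1169 + o)/((2*H)) = (1169 + o)*(1/(2*H)) = (1169 + o)/(2*H))
1/(b(1421) + w(1246, -51)) = 1/((-1005 + 1421² + 3033*1421) + (½)*(1169 + 1246)/(-51)) = 1/((-1005 + 2019241 + 4309893) + (½)*(-1/51)*2415) = 1/(6328129 - 805/34) = 1/(215155581/34) = 34/215155581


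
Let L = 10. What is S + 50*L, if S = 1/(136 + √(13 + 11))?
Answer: 1154517/2309 - √6/9236 ≈ 500.01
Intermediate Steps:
S = 1/(136 + 2*√6) (S = 1/(136 + √24) = 1/(136 + 2*√6) ≈ 0.0070973)
S + 50*L = (17/2309 - √6/9236) + 50*10 = (17/2309 - √6/9236) + 500 = 1154517/2309 - √6/9236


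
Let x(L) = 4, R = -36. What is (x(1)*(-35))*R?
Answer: 5040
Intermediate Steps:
(x(1)*(-35))*R = (4*(-35))*(-36) = -140*(-36) = 5040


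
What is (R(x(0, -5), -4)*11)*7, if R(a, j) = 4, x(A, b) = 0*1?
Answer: 308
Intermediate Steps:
x(A, b) = 0
(R(x(0, -5), -4)*11)*7 = (4*11)*7 = 44*7 = 308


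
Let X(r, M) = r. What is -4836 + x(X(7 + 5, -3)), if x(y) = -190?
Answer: -5026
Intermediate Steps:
-4836 + x(X(7 + 5, -3)) = -4836 - 190 = -5026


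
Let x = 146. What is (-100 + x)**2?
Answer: 2116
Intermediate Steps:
(-100 + x)**2 = (-100 + 146)**2 = 46**2 = 2116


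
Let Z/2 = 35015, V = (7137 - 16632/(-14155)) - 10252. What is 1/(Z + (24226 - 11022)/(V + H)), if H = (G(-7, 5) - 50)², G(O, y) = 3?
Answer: 6403899/448371595660 ≈ 1.4283e-5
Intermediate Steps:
V = -44076193/14155 (V = (7137 - 16632*(-1/14155)) - 10252 = (7137 + 16632/14155) - 10252 = 101040867/14155 - 10252 = -44076193/14155 ≈ -3113.8)
Z = 70030 (Z = 2*35015 = 70030)
H = 2209 (H = (3 - 50)² = (-47)² = 2209)
1/(Z + (24226 - 11022)/(V + H)) = 1/(70030 + (24226 - 11022)/(-44076193/14155 + 2209)) = 1/(70030 + 13204/(-12807798/14155)) = 1/(70030 + 13204*(-14155/12807798)) = 1/(70030 - 93451310/6403899) = 1/(448371595660/6403899) = 6403899/448371595660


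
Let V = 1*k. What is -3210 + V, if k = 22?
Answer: -3188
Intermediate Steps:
V = 22 (V = 1*22 = 22)
-3210 + V = -3210 + 22 = -3188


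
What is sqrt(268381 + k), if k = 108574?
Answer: sqrt(376955) ≈ 613.97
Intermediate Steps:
sqrt(268381 + k) = sqrt(268381 + 108574) = sqrt(376955)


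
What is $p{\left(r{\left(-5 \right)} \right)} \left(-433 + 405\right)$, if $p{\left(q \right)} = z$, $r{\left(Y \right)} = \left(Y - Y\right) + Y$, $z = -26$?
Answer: $728$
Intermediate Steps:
$r{\left(Y \right)} = Y$ ($r{\left(Y \right)} = 0 + Y = Y$)
$p{\left(q \right)} = -26$
$p{\left(r{\left(-5 \right)} \right)} \left(-433 + 405\right) = - 26 \left(-433 + 405\right) = \left(-26\right) \left(-28\right) = 728$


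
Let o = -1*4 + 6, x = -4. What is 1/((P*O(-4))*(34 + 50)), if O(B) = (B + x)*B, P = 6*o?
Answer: 1/32256 ≈ 3.1002e-5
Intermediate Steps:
o = 2 (o = -4 + 6 = 2)
P = 12 (P = 6*2 = 12)
O(B) = B*(-4 + B) (O(B) = (B - 4)*B = (-4 + B)*B = B*(-4 + B))
1/((P*O(-4))*(34 + 50)) = 1/((12*(-4*(-4 - 4)))*(34 + 50)) = 1/((12*(-4*(-8)))*84) = 1/((12*32)*84) = 1/(384*84) = 1/32256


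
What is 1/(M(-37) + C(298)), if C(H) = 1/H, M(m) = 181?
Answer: 298/53939 ≈ 0.0055248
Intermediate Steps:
1/(M(-37) + C(298)) = 1/(181 + 1/298) = 1/(53939/298) = 298/53939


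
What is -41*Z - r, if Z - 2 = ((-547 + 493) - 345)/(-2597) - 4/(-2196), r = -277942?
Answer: 56592948716/203679 ≈ 2.7785e+5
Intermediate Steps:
Z = 439022/203679 (Z = 2 + (((-547 + 493) - 345)/(-2597) - 4/(-2196)) = 2 + ((-54 - 345)*(-1/2597) - 4*(-1/2196)) = 2 + (-399*(-1/2597) + 1/549) = 2 + (57/371 + 1/549) = 2 + 31664/203679 = 439022/203679 ≈ 2.1555)
-41*Z - r = -41*439022/203679 - 1*(-277942) = -17999902/203679 + 277942 = 56592948716/203679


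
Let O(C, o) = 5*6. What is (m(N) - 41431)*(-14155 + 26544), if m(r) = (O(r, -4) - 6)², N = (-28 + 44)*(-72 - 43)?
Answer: -506152595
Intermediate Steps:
O(C, o) = 30
N = -1840 (N = 16*(-115) = -1840)
m(r) = 576 (m(r) = (30 - 6)² = 24² = 576)
(m(N) - 41431)*(-14155 + 26544) = (576 - 41431)*(-14155 + 26544) = -40855*12389 = -506152595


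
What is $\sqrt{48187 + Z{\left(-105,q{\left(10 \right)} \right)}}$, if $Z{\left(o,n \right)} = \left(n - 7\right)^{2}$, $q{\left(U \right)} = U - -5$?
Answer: $\sqrt{48251} \approx 219.66$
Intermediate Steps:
$q{\left(U \right)} = 5 + U$ ($q{\left(U \right)} = U + 5 = 5 + U$)
$Z{\left(o,n \right)} = \left(-7 + n\right)^{2}$
$\sqrt{48187 + Z{\left(-105,q{\left(10 \right)} \right)}} = \sqrt{48187 + \left(-7 + \left(5 + 10\right)\right)^{2}} = \sqrt{48187 + \left(-7 + 15\right)^{2}} = \sqrt{48187 + 8^{2}} = \sqrt{48187 + 64} = \sqrt{48251}$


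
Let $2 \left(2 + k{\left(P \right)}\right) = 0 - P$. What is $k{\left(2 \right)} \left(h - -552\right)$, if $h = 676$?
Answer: $-3684$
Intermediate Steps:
$k{\left(P \right)} = -2 - \frac{P}{2}$ ($k{\left(P \right)} = -2 + \frac{0 - P}{2} = -2 + \frac{\left(-1\right) P}{2} = -2 - \frac{P}{2}$)
$k{\left(2 \right)} \left(h - -552\right) = \left(-2 - 1\right) \left(676 - -552\right) = \left(-2 - 1\right) \left(676 + 552\right) = \left(-3\right) 1228 = -3684$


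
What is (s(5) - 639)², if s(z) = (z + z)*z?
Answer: 346921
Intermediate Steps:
s(z) = 2*z² (s(z) = (2*z)*z = 2*z²)
(s(5) - 639)² = (2*5² - 639)² = (2*25 - 639)² = (50 - 639)² = (-589)² = 346921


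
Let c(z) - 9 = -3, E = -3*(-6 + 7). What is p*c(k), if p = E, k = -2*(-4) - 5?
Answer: -18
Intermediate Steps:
E = -3 (E = -3*1 = -3)
k = 3 (k = 8 - 5 = 3)
c(z) = 6 (c(z) = 9 - 3 = 6)
p = -3
p*c(k) = -3*6 = -18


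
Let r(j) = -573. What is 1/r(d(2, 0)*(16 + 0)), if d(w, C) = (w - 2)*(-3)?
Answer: -1/573 ≈ -0.0017452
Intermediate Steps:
d(w, C) = 6 - 3*w (d(w, C) = (-2 + w)*(-3) = 6 - 3*w)
1/r(d(2, 0)*(16 + 0)) = 1/(-573) = -1/573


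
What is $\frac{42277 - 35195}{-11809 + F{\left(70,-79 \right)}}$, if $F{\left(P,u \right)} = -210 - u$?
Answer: $- \frac{3541}{5970} \approx -0.59313$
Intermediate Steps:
$\frac{42277 - 35195}{-11809 + F{\left(70,-79 \right)}} = \frac{42277 - 35195}{-11809 - 131} = \frac{7082}{-11809 + \left(-210 + 79\right)} = \frac{7082}{-11809 - 131} = \frac{7082}{-11940} = 7082 \left(- \frac{1}{11940}\right) = - \frac{3541}{5970}$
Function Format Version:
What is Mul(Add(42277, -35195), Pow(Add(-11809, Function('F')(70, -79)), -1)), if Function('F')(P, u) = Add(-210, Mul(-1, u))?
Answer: Rational(-3541, 5970) ≈ -0.59313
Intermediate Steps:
Mul(Add(42277, -35195), Pow(Add(-11809, Function('F')(70, -79)), -1)) = Mul(Add(42277, -35195), Pow(Add(-11809, Add(-210, Mul(-1, -79))), -1)) = Mul(7082, Pow(Add(-11809, Add(-210, 79)), -1)) = Mul(7082, Pow(Add(-11809, -131), -1)) = Mul(7082, Pow(-11940, -1)) = Mul(7082, Rational(-1, 11940)) = Rational(-3541, 5970)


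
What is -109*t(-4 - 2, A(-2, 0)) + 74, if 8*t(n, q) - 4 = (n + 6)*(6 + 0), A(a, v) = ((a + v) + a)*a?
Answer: 39/2 ≈ 19.500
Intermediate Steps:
A(a, v) = a*(v + 2*a) (A(a, v) = (v + 2*a)*a = a*(v + 2*a))
t(n, q) = 5 + 3*n/4 (t(n, q) = 1/2 + ((n + 6)*(6 + 0))/8 = 1/2 + ((6 + n)*6)/8 = 1/2 + (36 + 6*n)/8 = 1/2 + (9/2 + 3*n/4) = 5 + 3*n/4)
-109*t(-4 - 2, A(-2, 0)) + 74 = -109*(5 + 3*(-4 - 2)/4) + 74 = -109*(5 + (3/4)*(-6)) + 74 = -109*(5 - 9/2) + 74 = -109*1/2 + 74 = -109/2 + 74 = 39/2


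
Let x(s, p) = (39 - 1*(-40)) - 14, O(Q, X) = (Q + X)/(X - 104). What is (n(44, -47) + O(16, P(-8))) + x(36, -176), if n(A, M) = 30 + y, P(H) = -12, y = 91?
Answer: 5393/29 ≈ 185.97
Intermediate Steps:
O(Q, X) = (Q + X)/(-104 + X)
x(s, p) = 65 (x(s, p) = (39 + 40) - 14 = 79 - 14 = 65)
n(A, M) = 121 (n(A, M) = 30 + 91 = 121)
(n(44, -47) + O(16, P(-8))) + x(36, -176) = (121 + (16 - 12)/(-104 - 12)) + 65 = (121 + 4/(-116)) + 65 = (121 - 1/116*4) + 65 = (121 - 1/29) + 65 = 3508/29 + 65 = 5393/29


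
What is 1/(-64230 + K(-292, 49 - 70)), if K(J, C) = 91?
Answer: -1/64139 ≈ -1.5591e-5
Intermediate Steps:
1/(-64230 + K(-292, 49 - 70)) = 1/(-64230 + 91) = 1/(-64139) = -1/64139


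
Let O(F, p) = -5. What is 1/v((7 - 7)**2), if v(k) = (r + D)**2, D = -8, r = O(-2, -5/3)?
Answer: 1/169 ≈ 0.0059172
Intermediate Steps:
r = -5
v(k) = 169 (v(k) = (-5 - 8)**2 = (-13)**2 = 169)
1/v((7 - 7)**2) = 1/169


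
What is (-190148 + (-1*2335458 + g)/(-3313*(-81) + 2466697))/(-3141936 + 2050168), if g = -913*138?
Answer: 130016687213/746510017100 ≈ 0.17417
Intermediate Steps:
g = -125994
(-190148 + (-1*2335458 + g)/(-3313*(-81) + 2466697))/(-3141936 + 2050168) = (-190148 + (-1*2335458 - 125994)/(-3313*(-81) + 2466697))/(-3141936 + 2050168) = (-190148 + (-2335458 - 125994)/(268353 + 2466697))/(-1091768) = (-190148 - 2461452/2735050)*(-1/1091768) = (-190148 - 2461452*1/2735050)*(-1/1091768) = (-190148 - 1230726/1367525)*(-1/1091768) = -260033374426/1367525*(-1/1091768) = 130016687213/746510017100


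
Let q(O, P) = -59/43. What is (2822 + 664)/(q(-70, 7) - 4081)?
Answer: -24983/29257 ≈ -0.85392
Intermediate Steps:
q(O, P) = -59/43 (q(O, P) = -59*1/43 = -59/43)
(2822 + 664)/(q(-70, 7) - 4081) = (2822 + 664)/(-59/43 - 4081) = 3486/(-175542/43) = 3486*(-43/175542) = -24983/29257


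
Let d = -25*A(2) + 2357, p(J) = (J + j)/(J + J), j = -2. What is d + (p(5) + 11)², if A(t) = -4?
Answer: 258469/100 ≈ 2584.7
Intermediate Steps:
p(J) = (-2 + J)/(2*J) (p(J) = (J - 2)/(J + J) = (-2 + J)/((2*J)) = (-2 + J)*(1/(2*J)) = (-2 + J)/(2*J))
d = 2457 (d = -25*(-4) + 2357 = 100 + 2357 = 2457)
d + (p(5) + 11)² = 2457 + ((½)*(-2 + 5)/5 + 11)² = 2457 + ((½)*(⅕)*3 + 11)² = 2457 + (3/10 + 11)² = 2457 + (113/10)² = 2457 + 12769/100 = 258469/100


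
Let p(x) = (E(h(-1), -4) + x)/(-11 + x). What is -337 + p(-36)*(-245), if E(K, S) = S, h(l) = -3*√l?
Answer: -25639/47 ≈ -545.51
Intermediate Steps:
p(x) = (-4 + x)/(-11 + x)
-337 + p(-36)*(-245) = -337 + ((-4 - 36)/(-11 - 36))*(-245) = -337 + (-40/(-47))*(-245) = -337 - 1/47*(-40)*(-245) = -337 + (40/47)*(-245) = -337 - 9800/47 = -25639/47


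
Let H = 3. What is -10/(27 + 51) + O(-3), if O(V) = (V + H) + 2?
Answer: 73/39 ≈ 1.8718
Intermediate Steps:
O(V) = 5 + V (O(V) = (V + 3) + 2 = (3 + V) + 2 = 5 + V)
-10/(27 + 51) + O(-3) = -10/(27 + 51) + (5 - 3) = -10/78 + 2 = (1/78)*(-10) + 2 = -5/39 + 2 = 73/39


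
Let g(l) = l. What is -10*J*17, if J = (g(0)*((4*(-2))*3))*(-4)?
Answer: 0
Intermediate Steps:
J = 0 (J = (0*((4*(-2))*3))*(-4) = (0*(-8*3))*(-4) = (0*(-24))*(-4) = 0*(-4) = 0)
-10*J*17 = -10*0*17 = 0*17 = 0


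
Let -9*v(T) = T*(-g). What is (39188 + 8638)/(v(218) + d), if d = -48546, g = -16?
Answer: -215217/220201 ≈ -0.97737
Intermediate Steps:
v(T) = -16*T/9 (v(T) = -T*(-1*(-16))/9 = -T*16/9 = -16*T/9)
(39188 + 8638)/(v(218) + d) = (39188 + 8638)/(-16/9*218 - 48546) = 47826/(-3488/9 - 48546) = 47826/(-440402/9) = 47826*(-9/440402) = -215217/220201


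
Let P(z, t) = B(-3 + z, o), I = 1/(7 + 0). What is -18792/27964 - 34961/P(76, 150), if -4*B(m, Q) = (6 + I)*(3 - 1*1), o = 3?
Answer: 3421570900/300613 ≈ 11382.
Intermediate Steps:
I = ⅐ (I = 1/7 = ⅐ ≈ 0.14286)
B(m, Q) = -43/14 (B(m, Q) = -(6 + ⅐)*(3 - 1*1)/4 = -43*(3 - 1)/28 = -43*2/28 = -¼*86/7 = -43/14)
P(z, t) = -43/14
-18792/27964 - 34961/P(76, 150) = -18792/27964 - 34961/(-43/14) = -18792*1/27964 - 34961*(-14/43) = -4698/6991 + 489454/43 = 3421570900/300613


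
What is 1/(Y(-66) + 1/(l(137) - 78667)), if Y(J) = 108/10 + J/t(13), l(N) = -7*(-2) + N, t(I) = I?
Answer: 5103540/29207887 ≈ 0.17473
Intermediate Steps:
l(N) = 14 + N
Y(J) = 54/5 + J/13 (Y(J) = 108/10 + J/13 = 108*(⅒) + J*(1/13) = 54/5 + J/13)
1/(Y(-66) + 1/(l(137) - 78667)) = 1/((54/5 + (1/13)*(-66)) + 1/((14 + 137) - 78667)) = 1/((54/5 - 66/13) + 1/(151 - 78667)) = 1/(372/65 + 1/(-78516)) = 1/(372/65 - 1/78516) = 1/(29207887/5103540) = 5103540/29207887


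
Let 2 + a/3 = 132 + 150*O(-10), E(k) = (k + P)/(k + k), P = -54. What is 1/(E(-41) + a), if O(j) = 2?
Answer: 82/105875 ≈ 0.00077450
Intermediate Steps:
E(k) = (-54 + k)/(2*k) (E(k) = (k - 54)/(k + k) = (-54 + k)/((2*k)) = (-54 + k)*(1/(2*k)) = (-54 + k)/(2*k))
a = 1290 (a = -6 + 3*(132 + 150*2) = -6 + 3*(132 + 300) = -6 + 3*432 = -6 + 1296 = 1290)
1/(E(-41) + a) = 1/((1/2)*(-54 - 41)/(-41) + 1290) = 1/((1/2)*(-1/41)*(-95) + 1290) = 1/(95/82 + 1290) = 1/(105875/82) = 82/105875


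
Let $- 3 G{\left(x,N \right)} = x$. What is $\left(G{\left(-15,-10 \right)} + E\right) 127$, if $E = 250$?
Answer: $32385$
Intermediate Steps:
$G{\left(x,N \right)} = - \frac{x}{3}$
$\left(G{\left(-15,-10 \right)} + E\right) 127 = \left(\left(- \frac{1}{3}\right) \left(-15\right) + 250\right) 127 = \left(5 + 250\right) 127 = 255 \cdot 127 = 32385$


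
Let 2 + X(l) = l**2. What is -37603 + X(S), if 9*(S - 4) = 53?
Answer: -3038084/81 ≈ -37507.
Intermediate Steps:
S = 89/9 (S = 4 + (1/9)*53 = 4 + 53/9 = 89/9 ≈ 9.8889)
X(l) = -2 + l**2
-37603 + X(S) = -37603 + (-2 + (89/9)**2) = -37603 + (-2 + 7921/81) = -37603 + 7759/81 = -3038084/81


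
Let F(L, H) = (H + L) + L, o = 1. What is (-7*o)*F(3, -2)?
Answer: -28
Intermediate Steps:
F(L, H) = H + 2*L
(-7*o)*F(3, -2) = (-7*1)*(-2 + 2*3) = -7*(-2 + 6) = -7*4 = -28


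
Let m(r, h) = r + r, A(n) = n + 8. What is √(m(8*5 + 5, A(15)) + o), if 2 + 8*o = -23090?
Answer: I*√11186/2 ≈ 52.882*I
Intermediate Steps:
o = -5773/2 (o = -¼ + (⅛)*(-23090) = -¼ - 11545/4 = -5773/2 ≈ -2886.5)
A(n) = 8 + n
m(r, h) = 2*r
√(m(8*5 + 5, A(15)) + o) = √(2*(8*5 + 5) - 5773/2) = √(2*(40 + 5) - 5773/2) = √(2*45 - 5773/2) = √(90 - 5773/2) = √(-5593/2) = I*√11186/2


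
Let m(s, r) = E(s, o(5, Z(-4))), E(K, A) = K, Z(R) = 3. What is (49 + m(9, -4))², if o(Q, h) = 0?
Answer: 3364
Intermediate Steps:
m(s, r) = s
(49 + m(9, -4))² = (49 + 9)² = 58² = 3364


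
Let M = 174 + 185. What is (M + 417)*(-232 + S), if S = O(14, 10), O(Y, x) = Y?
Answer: -169168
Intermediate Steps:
S = 14
M = 359
(M + 417)*(-232 + S) = (359 + 417)*(-232 + 14) = 776*(-218) = -169168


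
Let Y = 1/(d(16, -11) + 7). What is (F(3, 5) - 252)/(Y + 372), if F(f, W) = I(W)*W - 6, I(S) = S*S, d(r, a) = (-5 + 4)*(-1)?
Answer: -1064/2977 ≈ -0.35741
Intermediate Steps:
d(r, a) = 1 (d(r, a) = -1*(-1) = 1)
I(S) = S²
F(f, W) = -6 + W³ (F(f, W) = W²*W - 6 = W³ - 6 = -6 + W³)
Y = ⅛ (Y = 1/(1 + 7) = 1/8 = ⅛ ≈ 0.12500)
(F(3, 5) - 252)/(Y + 372) = ((-6 + 5³) - 252)/(⅛ + 372) = ((-6 + 125) - 252)/(2977/8) = (119 - 252)*(8/2977) = -133*8/2977 = -1064/2977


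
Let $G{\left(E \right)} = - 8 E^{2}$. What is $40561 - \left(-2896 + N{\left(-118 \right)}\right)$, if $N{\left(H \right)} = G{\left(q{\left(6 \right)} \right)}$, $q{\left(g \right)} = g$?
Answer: $43745$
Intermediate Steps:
$N{\left(H \right)} = -288$ ($N{\left(H \right)} = - 8 \cdot 6^{2} = \left(-8\right) 36 = -288$)
$40561 - \left(-2896 + N{\left(-118 \right)}\right) = 40561 + \left(2896 - -288\right) = 40561 + \left(2896 + 288\right) = 40561 + 3184 = 43745$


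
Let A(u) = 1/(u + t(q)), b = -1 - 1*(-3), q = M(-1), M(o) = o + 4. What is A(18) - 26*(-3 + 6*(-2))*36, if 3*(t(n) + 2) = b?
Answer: 702003/50 ≈ 14040.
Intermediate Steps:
M(o) = 4 + o
q = 3 (q = 4 - 1 = 3)
b = 2 (b = -1 + 3 = 2)
t(n) = -4/3 (t(n) = -2 + (1/3)*2 = -2 + 2/3 = -4/3)
A(u) = 1/(-4/3 + u) (A(u) = 1/(u - 4/3) = 1/(-4/3 + u))
A(18) - 26*(-3 + 6*(-2))*36 = 3/(-4 + 3*18) - 26*(-3 + 6*(-2))*36 = 3/(-4 + 54) - 26*(-3 - 12)*36 = 3/50 - 26*(-15)*36 = 3*(1/50) + 390*36 = 3/50 + 14040 = 702003/50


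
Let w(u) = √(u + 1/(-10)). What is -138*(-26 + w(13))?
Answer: 3588 - 69*√1290/5 ≈ 3092.4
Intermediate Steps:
w(u) = √(-⅒ + u) (w(u) = √(u - ⅒) = √(-⅒ + u))
-138*(-26 + w(13)) = -138*(-26 + √(-10 + 100*13)/10) = -138*(-26 + √(-10 + 1300)/10) = -138*(-26 + √1290/10) = 3588 - 69*√1290/5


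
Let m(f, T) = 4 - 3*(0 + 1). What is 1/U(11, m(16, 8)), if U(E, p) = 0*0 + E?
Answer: 1/11 ≈ 0.090909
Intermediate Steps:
m(f, T) = 1 (m(f, T) = 4 - 3*1 = 4 - 3 = 1)
U(E, p) = E (U(E, p) = 0 + E = E)
1/U(11, m(16, 8)) = 1/11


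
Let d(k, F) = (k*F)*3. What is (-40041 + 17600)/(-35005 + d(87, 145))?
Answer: -22441/2840 ≈ -7.9018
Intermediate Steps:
d(k, F) = 3*F*k (d(k, F) = (F*k)*3 = 3*F*k)
(-40041 + 17600)/(-35005 + d(87, 145)) = (-40041 + 17600)/(-35005 + 3*145*87) = -22441/(-35005 + 37845) = -22441/2840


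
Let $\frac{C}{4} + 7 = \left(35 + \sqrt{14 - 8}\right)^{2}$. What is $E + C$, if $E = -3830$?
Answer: $1066 + 280 \sqrt{6} \approx 1751.9$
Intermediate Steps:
$C = -28 + 4 \left(35 + \sqrt{6}\right)^{2}$ ($C = -28 + 4 \left(35 + \sqrt{14 - 8}\right)^{2} = -28 + 4 \left(35 + \sqrt{6}\right)^{2} \approx 5581.9$)
$E + C = -3830 + \left(4896 + 280 \sqrt{6}\right) = 1066 + 280 \sqrt{6}$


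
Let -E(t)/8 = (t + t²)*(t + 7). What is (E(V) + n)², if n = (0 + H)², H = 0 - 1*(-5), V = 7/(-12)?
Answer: 65529025/46656 ≈ 1404.5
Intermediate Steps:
V = -7/12 (V = 7*(-1/12) = -7/12 ≈ -0.58333)
E(t) = -8*(7 + t)*(t + t²) (E(t) = -8*(t + t²)*(t + 7) = -8*(t + t²)*(7 + t) = -8*(7 + t)*(t + t²))
H = 5 (H = 0 + 5 = 5)
n = 25 (n = (0 + 5)² = 5² = 25)
(E(V) + n)² = (-8*(-7/12)*(7 + (-7/12)² + 8*(-7/12)) + 25)² = (-8*(-7/12)*(7 + 49/144 - 14/3) + 25)² = (-8*(-7/12)*385/144 + 25)² = (2695/216 + 25)² = (8095/216)² = 65529025/46656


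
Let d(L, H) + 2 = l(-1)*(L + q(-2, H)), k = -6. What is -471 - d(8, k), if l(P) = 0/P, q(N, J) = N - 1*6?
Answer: -469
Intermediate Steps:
q(N, J) = -6 + N (q(N, J) = N - 6 = -6 + N)
l(P) = 0
d(L, H) = -2 (d(L, H) = -2 + 0*(L + (-6 - 2)) = -2 + 0*(L - 8) = -2 + 0*(-8 + L) = -2 + 0 = -2)
-471 - d(8, k) = -471 - 1*(-2) = -471 + 2 = -469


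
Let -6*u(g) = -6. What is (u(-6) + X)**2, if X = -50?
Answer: 2401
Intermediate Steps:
u(g) = 1 (u(g) = -1/6*(-6) = 1)
(u(-6) + X)**2 = (1 - 50)**2 = (-49)**2 = 2401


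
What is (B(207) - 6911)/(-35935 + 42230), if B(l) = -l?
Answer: -7118/6295 ≈ -1.1307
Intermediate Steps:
(B(207) - 6911)/(-35935 + 42230) = (-1*207 - 6911)/(-35935 + 42230) = (-207 - 6911)/6295 = -7118*1/6295 = -7118/6295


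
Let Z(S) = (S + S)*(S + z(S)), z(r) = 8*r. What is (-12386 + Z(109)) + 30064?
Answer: 231536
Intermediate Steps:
Z(S) = 18*S**2 (Z(S) = (S + S)*(S + 8*S) = (2*S)*(9*S) = 18*S**2)
(-12386 + Z(109)) + 30064 = (-12386 + 18*109**2) + 30064 = (-12386 + 18*11881) + 30064 = (-12386 + 213858) + 30064 = 201472 + 30064 = 231536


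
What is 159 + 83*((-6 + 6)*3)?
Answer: 159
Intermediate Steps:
159 + 83*((-6 + 6)*3) = 159 + 83*(0*3) = 159 + 83*0 = 159 + 0 = 159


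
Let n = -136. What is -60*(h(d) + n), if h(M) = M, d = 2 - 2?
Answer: 8160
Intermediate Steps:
d = 0
-60*(h(d) + n) = -60*(0 - 136) = -60*(-136) = 8160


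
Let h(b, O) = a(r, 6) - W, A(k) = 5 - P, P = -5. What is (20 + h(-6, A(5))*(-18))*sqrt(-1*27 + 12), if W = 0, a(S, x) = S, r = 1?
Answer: 2*I*sqrt(15) ≈ 7.746*I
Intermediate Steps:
A(k) = 10 (A(k) = 5 - 1*(-5) = 5 + 5 = 10)
h(b, O) = 1 (h(b, O) = 1 - 1*0 = 1 + 0 = 1)
(20 + h(-6, A(5))*(-18))*sqrt(-1*27 + 12) = (20 + 1*(-18))*sqrt(-1*27 + 12) = (20 - 18)*sqrt(-27 + 12) = 2*sqrt(-15) = 2*(I*sqrt(15)) = 2*I*sqrt(15)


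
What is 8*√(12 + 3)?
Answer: 8*√15 ≈ 30.984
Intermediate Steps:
8*√(12 + 3) = 8*√15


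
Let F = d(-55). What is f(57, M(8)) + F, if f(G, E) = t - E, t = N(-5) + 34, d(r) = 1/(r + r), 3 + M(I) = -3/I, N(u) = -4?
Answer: 14681/440 ≈ 33.366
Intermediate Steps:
M(I) = -3 - 3/I
d(r) = 1/(2*r)
t = 30 (t = -4 + 34 = 30)
f(G, E) = 30 - E
F = -1/110 (F = (½)/(-55) = (½)*(-1/55) = -1/110 ≈ -0.0090909)
f(57, M(8)) + F = (30 - (-3 - 3/8)) - 1/110 = (30 - 1*(-27/8)) - 1/110 = (30 + 27/8) - 1/110 = 267/8 - 1/110 = 14681/440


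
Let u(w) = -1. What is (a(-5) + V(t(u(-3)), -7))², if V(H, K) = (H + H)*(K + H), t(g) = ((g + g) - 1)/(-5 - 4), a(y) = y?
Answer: 7225/81 ≈ 89.198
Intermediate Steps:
t(g) = ⅑ - 2*g/9 (t(g) = (2*g - 1)/(-9) = (-1 + 2*g)*(-⅑) = ⅑ - 2*g/9)
V(H, K) = 2*H*(H + K) (V(H, K) = (2*H)*(H + K) = 2*H*(H + K))
(a(-5) + V(t(u(-3)), -7))² = (-5 + 2*(⅑ - 2/9*(-1))*((⅑ - 2/9*(-1)) - 7))² = (-5 + 2*(⅑ + 2/9)*((⅑ + 2/9) - 7))² = (-5 + 2*(⅓)*(⅓ - 7))² = (-5 + 2*(⅓)*(-20/3))² = (-5 - 40/9)² = (-85/9)² = 7225/81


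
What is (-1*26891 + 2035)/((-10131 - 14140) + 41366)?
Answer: -1912/1315 ≈ -1.4540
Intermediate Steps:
(-1*26891 + 2035)/((-10131 - 14140) + 41366) = (-26891 + 2035)/(-24271 + 41366) = -24856/17095 = -24856*1/17095 = -1912/1315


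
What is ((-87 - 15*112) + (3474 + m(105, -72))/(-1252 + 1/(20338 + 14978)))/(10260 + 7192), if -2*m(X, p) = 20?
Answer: -78251354601/771651192212 ≈ -0.10141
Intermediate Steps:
m(X, p) = -10 (m(X, p) = -1/2*20 = -10)
((-87 - 15*112) + (3474 + m(105, -72))/(-1252 + 1/(20338 + 14978)))/(10260 + 7192) = ((-87 - 15*112) + (3474 - 10)/(-1252 + 1/(20338 + 14978)))/(10260 + 7192) = ((-87 - 1680) + 3464/(-1252 + 1/35316))/17452 = (-1767 + 3464/(-1252 + 1/35316))*(1/17452) = (-1767 + 3464/(-44215631/35316))*(1/17452) = (-1767 + 3464*(-35316/44215631))*(1/17452) = (-1767 - 122334624/44215631)*(1/17452) = -78251354601/44215631*1/17452 = -78251354601/771651192212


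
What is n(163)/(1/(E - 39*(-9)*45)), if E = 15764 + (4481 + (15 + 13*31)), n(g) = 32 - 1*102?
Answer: -2552060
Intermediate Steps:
n(g) = -70 (n(g) = 32 - 102 = -70)
E = 20663 (E = 15764 + (4481 + (15 + 403)) = 15764 + (4481 + 418) = 15764 + 4899 = 20663)
n(163)/(1/(E - 39*(-9)*45)) = -70/(1/(20663 - 39*(-9)*45)) = -70/(1/(20663 + 351*45)) = -70/(1/(20663 + 15795)) = -70/(1/36458) = -70/1/36458 = -70*36458 = -2552060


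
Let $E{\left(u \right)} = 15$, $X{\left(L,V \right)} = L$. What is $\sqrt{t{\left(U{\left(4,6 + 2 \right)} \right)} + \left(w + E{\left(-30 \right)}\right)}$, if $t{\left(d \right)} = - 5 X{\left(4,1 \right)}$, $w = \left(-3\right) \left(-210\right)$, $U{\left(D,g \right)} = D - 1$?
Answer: $25$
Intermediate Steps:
$U{\left(D,g \right)} = -1 + D$ ($U{\left(D,g \right)} = D - 1 = -1 + D$)
$w = 630$
$t{\left(d \right)} = -20$ ($t{\left(d \right)} = \left(-5\right) 4 = -20$)
$\sqrt{t{\left(U{\left(4,6 + 2 \right)} \right)} + \left(w + E{\left(-30 \right)}\right)} = \sqrt{-20 + \left(630 + 15\right)} = \sqrt{-20 + 645} = \sqrt{625} = 25$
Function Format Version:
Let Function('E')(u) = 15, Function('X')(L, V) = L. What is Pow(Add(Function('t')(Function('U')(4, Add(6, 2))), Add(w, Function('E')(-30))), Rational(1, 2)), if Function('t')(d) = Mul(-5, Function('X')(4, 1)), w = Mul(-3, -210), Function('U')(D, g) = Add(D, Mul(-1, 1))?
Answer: 25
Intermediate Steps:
Function('U')(D, g) = Add(-1, D) (Function('U')(D, g) = Add(D, -1) = Add(-1, D))
w = 630
Function('t')(d) = -20 (Function('t')(d) = Mul(-5, 4) = -20)
Pow(Add(Function('t')(Function('U')(4, Add(6, 2))), Add(w, Function('E')(-30))), Rational(1, 2)) = Pow(Add(-20, Add(630, 15)), Rational(1, 2)) = Pow(Add(-20, 645), Rational(1, 2)) = Pow(625, Rational(1, 2)) = 25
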